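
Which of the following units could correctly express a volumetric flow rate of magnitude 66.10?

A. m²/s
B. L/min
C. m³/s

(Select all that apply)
B, C

volumetric flow rate has SI base units: m^3 / s

Checking each option against m^3 / s:
  A. m²/s: ✗ does not match
  B. L/min: ✓ matches
  C. m³/s: ✓ matches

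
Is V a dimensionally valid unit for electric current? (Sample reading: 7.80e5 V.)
No

electric current has SI base units: A
V does NOT reduce to A; a valid unit for electric current would be e.g. A.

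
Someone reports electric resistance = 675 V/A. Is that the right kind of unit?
Yes

electric resistance has SI base units: kg * m^2 / (A^2 * s^3)
V/A reduces to the same SI base units, so it is a valid unit for electric resistance.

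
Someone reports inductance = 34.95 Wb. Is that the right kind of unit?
No

inductance has SI base units: kg * m^2 / (A^2 * s^2)
Wb does NOT reduce to kg * m^2 / (A^2 * s^2); a valid unit for inductance would be e.g. H.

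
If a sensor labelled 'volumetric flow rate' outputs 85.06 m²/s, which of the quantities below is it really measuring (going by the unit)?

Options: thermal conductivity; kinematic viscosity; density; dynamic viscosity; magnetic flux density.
kinematic viscosity

volumetric flow rate should have units dimensionally equivalent to m^3 / s (e.g. m³/s).
The given unit 'm²/s' reduces to m^2 / s. Of the listed options, that is the dimensionality of kinematic viscosity.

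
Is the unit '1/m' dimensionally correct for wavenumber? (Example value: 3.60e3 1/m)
Yes

wavenumber has SI base units: 1 / m
1/m reduces to the same SI base units, so it is a valid unit for wavenumber.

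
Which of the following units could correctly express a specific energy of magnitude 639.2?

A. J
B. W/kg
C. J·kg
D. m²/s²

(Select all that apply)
D

specific energy has SI base units: m^2 / s^2

Checking each option against m^2 / s^2:
  A. J: ✗ does not match
  B. W/kg: ✗ does not match
  C. J·kg: ✗ does not match
  D. m²/s²: ✓ matches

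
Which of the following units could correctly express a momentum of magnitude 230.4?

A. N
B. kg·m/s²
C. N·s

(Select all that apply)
C

momentum has SI base units: kg * m / s

Checking each option against kg * m / s:
  A. N: ✗ does not match
  B. kg·m/s²: ✗ does not match
  C. N·s: ✓ matches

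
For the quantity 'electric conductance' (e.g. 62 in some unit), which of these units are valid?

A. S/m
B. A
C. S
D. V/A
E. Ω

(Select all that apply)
C

electric conductance has SI base units: A^2 * s^3 / (kg * m^2)

Checking each option against A^2 * s^3 / (kg * m^2):
  A. S/m: ✗ does not match
  B. A: ✗ does not match
  C. S: ✓ matches
  D. V/A: ✗ does not match
  E. Ω: ✗ does not match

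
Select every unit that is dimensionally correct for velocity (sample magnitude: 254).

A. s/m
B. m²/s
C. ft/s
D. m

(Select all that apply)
C

velocity has SI base units: m / s

Checking each option against m / s:
  A. s/m: ✗ does not match
  B. m²/s: ✗ does not match
  C. ft/s: ✓ matches
  D. m: ✗ does not match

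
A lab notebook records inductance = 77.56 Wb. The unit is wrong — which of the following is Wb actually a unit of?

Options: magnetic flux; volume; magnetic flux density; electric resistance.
magnetic flux

inductance should have units dimensionally equivalent to kg * m^2 / (A^2 * s^2) (e.g. H).
The given unit 'Wb' reduces to kg * m^2 / (A * s^2). Of the listed options, that is the dimensionality of magnetic flux.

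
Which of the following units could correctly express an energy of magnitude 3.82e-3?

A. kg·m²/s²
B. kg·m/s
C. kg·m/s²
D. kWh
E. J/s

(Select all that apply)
A, D

energy has SI base units: kg * m^2 / s^2

Checking each option against kg * m^2 / s^2:
  A. kg·m²/s²: ✓ matches
  B. kg·m/s: ✗ does not match
  C. kg·m/s²: ✗ does not match
  D. kWh: ✓ matches
  E. J/s: ✗ does not match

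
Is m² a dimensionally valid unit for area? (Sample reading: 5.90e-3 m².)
Yes

area has SI base units: m^2
m² reduces to the same SI base units, so it is a valid unit for area.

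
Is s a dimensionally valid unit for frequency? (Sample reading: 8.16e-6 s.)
No

frequency has SI base units: 1 / s
s does NOT reduce to 1 / s; a valid unit for frequency would be e.g. Hz.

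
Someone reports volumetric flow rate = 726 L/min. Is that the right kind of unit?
Yes

volumetric flow rate has SI base units: m^3 / s
L/min reduces to the same SI base units, so it is a valid unit for volumetric flow rate.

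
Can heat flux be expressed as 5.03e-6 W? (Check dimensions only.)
No

heat flux has SI base units: kg / s^3
W does NOT reduce to kg / s^3; a valid unit for heat flux would be e.g. W/m².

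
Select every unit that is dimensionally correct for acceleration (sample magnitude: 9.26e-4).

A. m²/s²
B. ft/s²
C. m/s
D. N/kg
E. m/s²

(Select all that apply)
B, D, E

acceleration has SI base units: m / s^2

Checking each option against m / s^2:
  A. m²/s²: ✗ does not match
  B. ft/s²: ✓ matches
  C. m/s: ✗ does not match
  D. N/kg: ✓ matches
  E. m/s²: ✓ matches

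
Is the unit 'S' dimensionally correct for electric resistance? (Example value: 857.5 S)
No

electric resistance has SI base units: kg * m^2 / (A^2 * s^3)
S does NOT reduce to kg * m^2 / (A^2 * s^3); a valid unit for electric resistance would be e.g. Ω.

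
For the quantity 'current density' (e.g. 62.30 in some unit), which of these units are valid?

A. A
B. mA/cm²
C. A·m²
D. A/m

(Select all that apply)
B

current density has SI base units: A / m^2

Checking each option against A / m^2:
  A. A: ✗ does not match
  B. mA/cm²: ✓ matches
  C. A·m²: ✗ does not match
  D. A/m: ✗ does not match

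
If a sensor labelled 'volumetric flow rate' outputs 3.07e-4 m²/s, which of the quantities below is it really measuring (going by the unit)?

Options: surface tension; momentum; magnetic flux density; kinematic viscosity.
kinematic viscosity

volumetric flow rate should have units dimensionally equivalent to m^3 / s (e.g. m³/s).
The given unit 'm²/s' reduces to m^2 / s. Of the listed options, that is the dimensionality of kinematic viscosity.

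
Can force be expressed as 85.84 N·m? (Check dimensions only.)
No

force has SI base units: kg * m / s^2
N·m does NOT reduce to kg * m / s^2; a valid unit for force would be e.g. N.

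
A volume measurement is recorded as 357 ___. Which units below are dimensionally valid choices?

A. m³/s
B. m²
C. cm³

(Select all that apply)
C

volume has SI base units: m^3

Checking each option against m^3:
  A. m³/s: ✗ does not match
  B. m²: ✗ does not match
  C. cm³: ✓ matches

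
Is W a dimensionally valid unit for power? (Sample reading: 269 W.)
Yes

power has SI base units: kg * m^2 / s^3
W reduces to the same SI base units, so it is a valid unit for power.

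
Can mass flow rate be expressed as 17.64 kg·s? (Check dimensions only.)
No

mass flow rate has SI base units: kg / s
kg·s does NOT reduce to kg / s; a valid unit for mass flow rate would be e.g. kg/s.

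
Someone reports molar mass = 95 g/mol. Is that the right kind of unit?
Yes

molar mass has SI base units: kg / mol
g/mol reduces to the same SI base units, so it is a valid unit for molar mass.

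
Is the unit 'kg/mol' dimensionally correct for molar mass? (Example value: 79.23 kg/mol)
Yes

molar mass has SI base units: kg / mol
kg/mol reduces to the same SI base units, so it is a valid unit for molar mass.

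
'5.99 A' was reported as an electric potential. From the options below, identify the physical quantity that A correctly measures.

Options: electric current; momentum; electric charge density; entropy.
electric current

electric potential should have units dimensionally equivalent to kg * m^2 / (A * s^3) (e.g. V).
The given unit 'A' reduces to A. Of the listed options, that is the dimensionality of electric current.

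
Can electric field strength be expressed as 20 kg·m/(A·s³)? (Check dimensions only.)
Yes

electric field strength has SI base units: kg * m / (A * s^3)
kg·m/(A·s³) reduces to the same SI base units, so it is a valid unit for electric field strength.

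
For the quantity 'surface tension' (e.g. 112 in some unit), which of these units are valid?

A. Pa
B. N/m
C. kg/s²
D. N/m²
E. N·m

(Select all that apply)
B, C

surface tension has SI base units: kg / s^2

Checking each option against kg / s^2:
  A. Pa: ✗ does not match
  B. N/m: ✓ matches
  C. kg/s²: ✓ matches
  D. N/m²: ✗ does not match
  E. N·m: ✗ does not match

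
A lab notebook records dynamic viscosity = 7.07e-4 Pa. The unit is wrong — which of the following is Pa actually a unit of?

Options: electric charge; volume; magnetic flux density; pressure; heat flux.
pressure

dynamic viscosity should have units dimensionally equivalent to kg / (m * s) (e.g. Pa·s).
The given unit 'Pa' reduces to kg / (m * s^2). Of the listed options, that is the dimensionality of pressure.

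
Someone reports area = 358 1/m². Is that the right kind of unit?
No

area has SI base units: m^2
1/m² does NOT reduce to m^2; a valid unit for area would be e.g. m².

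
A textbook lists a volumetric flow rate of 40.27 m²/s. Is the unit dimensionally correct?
No

volumetric flow rate has SI base units: m^3 / s
m²/s does NOT reduce to m^3 / s; a valid unit for volumetric flow rate would be e.g. m³/s.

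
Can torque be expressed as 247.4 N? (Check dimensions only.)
No

torque has SI base units: kg * m^2 / s^2
N does NOT reduce to kg * m^2 / s^2; a valid unit for torque would be e.g. N·m.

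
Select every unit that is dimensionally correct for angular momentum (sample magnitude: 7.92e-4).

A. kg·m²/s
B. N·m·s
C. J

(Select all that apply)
A, B

angular momentum has SI base units: kg * m^2 / s

Checking each option against kg * m^2 / s:
  A. kg·m²/s: ✓ matches
  B. N·m·s: ✓ matches
  C. J: ✗ does not match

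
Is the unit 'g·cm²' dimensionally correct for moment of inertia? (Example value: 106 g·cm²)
Yes

moment of inertia has SI base units: kg * m^2
g·cm² reduces to the same SI base units, so it is a valid unit for moment of inertia.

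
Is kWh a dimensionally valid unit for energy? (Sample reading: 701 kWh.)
Yes

energy has SI base units: kg * m^2 / s^2
kWh reduces to the same SI base units, so it is a valid unit for energy.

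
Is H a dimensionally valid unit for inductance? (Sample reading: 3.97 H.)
Yes

inductance has SI base units: kg * m^2 / (A^2 * s^2)
H reduces to the same SI base units, so it is a valid unit for inductance.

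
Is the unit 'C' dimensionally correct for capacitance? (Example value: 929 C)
No

capacitance has SI base units: A^2 * s^4 / (kg * m^2)
C does NOT reduce to A^2 * s^4 / (kg * m^2); a valid unit for capacitance would be e.g. F.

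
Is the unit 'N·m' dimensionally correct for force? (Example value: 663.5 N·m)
No

force has SI base units: kg * m / s^2
N·m does NOT reduce to kg * m / s^2; a valid unit for force would be e.g. N.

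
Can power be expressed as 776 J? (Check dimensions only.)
No

power has SI base units: kg * m^2 / s^3
J does NOT reduce to kg * m^2 / s^3; a valid unit for power would be e.g. W.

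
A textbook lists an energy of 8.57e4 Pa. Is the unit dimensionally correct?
No

energy has SI base units: kg * m^2 / s^2
Pa does NOT reduce to kg * m^2 / s^2; a valid unit for energy would be e.g. J.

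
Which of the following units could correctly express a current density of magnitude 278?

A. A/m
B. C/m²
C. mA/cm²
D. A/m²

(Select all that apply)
C, D

current density has SI base units: A / m^2

Checking each option against A / m^2:
  A. A/m: ✗ does not match
  B. C/m²: ✗ does not match
  C. mA/cm²: ✓ matches
  D. A/m²: ✓ matches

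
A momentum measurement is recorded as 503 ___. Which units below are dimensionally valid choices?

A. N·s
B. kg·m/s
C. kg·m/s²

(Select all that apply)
A, B

momentum has SI base units: kg * m / s

Checking each option against kg * m / s:
  A. N·s: ✓ matches
  B. kg·m/s: ✓ matches
  C. kg·m/s²: ✗ does not match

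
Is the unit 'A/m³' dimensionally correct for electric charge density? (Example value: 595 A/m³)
No

electric charge density has SI base units: A * s / m^3
A/m³ does NOT reduce to A * s / m^3; a valid unit for electric charge density would be e.g. C/m³.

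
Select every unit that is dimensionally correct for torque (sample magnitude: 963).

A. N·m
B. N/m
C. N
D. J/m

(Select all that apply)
A

torque has SI base units: kg * m^2 / s^2

Checking each option against kg * m^2 / s^2:
  A. N·m: ✓ matches
  B. N/m: ✗ does not match
  C. N: ✗ does not match
  D. J/m: ✗ does not match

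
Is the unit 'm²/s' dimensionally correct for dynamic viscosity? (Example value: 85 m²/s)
No

dynamic viscosity has SI base units: kg / (m * s)
m²/s does NOT reduce to kg / (m * s); a valid unit for dynamic viscosity would be e.g. Pa·s.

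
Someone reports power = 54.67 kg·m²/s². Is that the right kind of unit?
No

power has SI base units: kg * m^2 / s^3
kg·m²/s² does NOT reduce to kg * m^2 / s^3; a valid unit for power would be e.g. W.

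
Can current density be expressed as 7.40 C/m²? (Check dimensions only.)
No

current density has SI base units: A / m^2
C/m² does NOT reduce to A / m^2; a valid unit for current density would be e.g. A/m².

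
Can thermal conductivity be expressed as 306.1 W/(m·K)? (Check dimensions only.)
Yes

thermal conductivity has SI base units: kg * m / (s^3 * K)
W/(m·K) reduces to the same SI base units, so it is a valid unit for thermal conductivity.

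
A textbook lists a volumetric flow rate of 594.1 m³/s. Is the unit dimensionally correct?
Yes

volumetric flow rate has SI base units: m^3 / s
m³/s reduces to the same SI base units, so it is a valid unit for volumetric flow rate.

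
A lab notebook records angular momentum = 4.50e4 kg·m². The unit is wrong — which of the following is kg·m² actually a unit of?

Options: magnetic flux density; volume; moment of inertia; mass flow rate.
moment of inertia

angular momentum should have units dimensionally equivalent to kg * m^2 / s (e.g. kg·m²/s).
The given unit 'kg·m²' reduces to kg * m^2. Of the listed options, that is the dimensionality of moment of inertia.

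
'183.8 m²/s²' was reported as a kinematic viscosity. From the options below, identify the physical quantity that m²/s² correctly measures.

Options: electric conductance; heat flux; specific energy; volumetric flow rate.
specific energy

kinematic viscosity should have units dimensionally equivalent to m^2 / s (e.g. m²/s).
The given unit 'm²/s²' reduces to m^2 / s^2. Of the listed options, that is the dimensionality of specific energy.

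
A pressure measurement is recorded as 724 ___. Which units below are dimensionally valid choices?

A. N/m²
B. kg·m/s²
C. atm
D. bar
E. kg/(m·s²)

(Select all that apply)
A, C, D, E

pressure has SI base units: kg / (m * s^2)

Checking each option against kg / (m * s^2):
  A. N/m²: ✓ matches
  B. kg·m/s²: ✗ does not match
  C. atm: ✓ matches
  D. bar: ✓ matches
  E. kg/(m·s²): ✓ matches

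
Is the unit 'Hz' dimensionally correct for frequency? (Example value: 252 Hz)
Yes

frequency has SI base units: 1 / s
Hz reduces to the same SI base units, so it is a valid unit for frequency.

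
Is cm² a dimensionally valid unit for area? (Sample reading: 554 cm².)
Yes

area has SI base units: m^2
cm² reduces to the same SI base units, so it is a valid unit for area.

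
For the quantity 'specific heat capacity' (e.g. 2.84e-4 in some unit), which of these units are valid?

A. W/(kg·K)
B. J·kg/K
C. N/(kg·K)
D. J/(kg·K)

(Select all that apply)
D

specific heat capacity has SI base units: m^2 / (s^2 * K)

Checking each option against m^2 / (s^2 * K):
  A. W/(kg·K): ✗ does not match
  B. J·kg/K: ✗ does not match
  C. N/(kg·K): ✗ does not match
  D. J/(kg·K): ✓ matches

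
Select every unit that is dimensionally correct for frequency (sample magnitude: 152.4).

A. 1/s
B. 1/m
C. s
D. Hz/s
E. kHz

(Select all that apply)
A, E

frequency has SI base units: 1 / s

Checking each option against 1 / s:
  A. 1/s: ✓ matches
  B. 1/m: ✗ does not match
  C. s: ✗ does not match
  D. Hz/s: ✗ does not match
  E. kHz: ✓ matches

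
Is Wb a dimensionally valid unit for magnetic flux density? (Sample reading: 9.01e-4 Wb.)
No

magnetic flux density has SI base units: kg / (A * s^2)
Wb does NOT reduce to kg / (A * s^2); a valid unit for magnetic flux density would be e.g. T.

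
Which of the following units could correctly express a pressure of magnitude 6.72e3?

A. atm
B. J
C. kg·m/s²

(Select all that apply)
A

pressure has SI base units: kg / (m * s^2)

Checking each option against kg / (m * s^2):
  A. atm: ✓ matches
  B. J: ✗ does not match
  C. kg·m/s²: ✗ does not match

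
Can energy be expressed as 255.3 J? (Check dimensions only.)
Yes

energy has SI base units: kg * m^2 / s^2
J reduces to the same SI base units, so it is a valid unit for energy.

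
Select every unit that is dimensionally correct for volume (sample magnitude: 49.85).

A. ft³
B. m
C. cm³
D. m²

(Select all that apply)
A, C

volume has SI base units: m^3

Checking each option against m^3:
  A. ft³: ✓ matches
  B. m: ✗ does not match
  C. cm³: ✓ matches
  D. m²: ✗ does not match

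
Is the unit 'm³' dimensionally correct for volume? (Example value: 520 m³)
Yes

volume has SI base units: m^3
m³ reduces to the same SI base units, so it is a valid unit for volume.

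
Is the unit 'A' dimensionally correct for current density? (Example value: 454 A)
No

current density has SI base units: A / m^2
A does NOT reduce to A / m^2; a valid unit for current density would be e.g. A/m².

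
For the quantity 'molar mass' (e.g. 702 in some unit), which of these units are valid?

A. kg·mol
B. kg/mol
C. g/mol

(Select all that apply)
B, C

molar mass has SI base units: kg / mol

Checking each option against kg / mol:
  A. kg·mol: ✗ does not match
  B. kg/mol: ✓ matches
  C. g/mol: ✓ matches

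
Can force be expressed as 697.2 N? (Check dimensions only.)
Yes

force has SI base units: kg * m / s^2
N reduces to the same SI base units, so it is a valid unit for force.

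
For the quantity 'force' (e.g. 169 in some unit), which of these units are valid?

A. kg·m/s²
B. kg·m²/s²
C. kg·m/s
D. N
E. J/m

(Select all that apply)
A, D, E

force has SI base units: kg * m / s^2

Checking each option against kg * m / s^2:
  A. kg·m/s²: ✓ matches
  B. kg·m²/s²: ✗ does not match
  C. kg·m/s: ✗ does not match
  D. N: ✓ matches
  E. J/m: ✓ matches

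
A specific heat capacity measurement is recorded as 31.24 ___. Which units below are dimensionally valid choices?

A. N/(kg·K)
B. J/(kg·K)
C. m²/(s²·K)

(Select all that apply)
B, C

specific heat capacity has SI base units: m^2 / (s^2 * K)

Checking each option against m^2 / (s^2 * K):
  A. N/(kg·K): ✗ does not match
  B. J/(kg·K): ✓ matches
  C. m²/(s²·K): ✓ matches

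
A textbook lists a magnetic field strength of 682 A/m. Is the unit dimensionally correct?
Yes

magnetic field strength has SI base units: A / m
A/m reduces to the same SI base units, so it is a valid unit for magnetic field strength.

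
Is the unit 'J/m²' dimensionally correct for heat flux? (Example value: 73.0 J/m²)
No

heat flux has SI base units: kg / s^3
J/m² does NOT reduce to kg / s^3; a valid unit for heat flux would be e.g. W/m².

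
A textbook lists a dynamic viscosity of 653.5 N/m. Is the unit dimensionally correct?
No

dynamic viscosity has SI base units: kg / (m * s)
N/m does NOT reduce to kg / (m * s); a valid unit for dynamic viscosity would be e.g. Pa·s.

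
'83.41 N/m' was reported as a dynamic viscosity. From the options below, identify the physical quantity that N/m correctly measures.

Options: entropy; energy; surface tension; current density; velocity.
surface tension

dynamic viscosity should have units dimensionally equivalent to kg / (m * s) (e.g. Pa·s).
The given unit 'N/m' reduces to kg / s^2. Of the listed options, that is the dimensionality of surface tension.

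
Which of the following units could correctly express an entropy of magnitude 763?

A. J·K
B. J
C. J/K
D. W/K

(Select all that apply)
C

entropy has SI base units: kg * m^2 / (s^2 * K)

Checking each option against kg * m^2 / (s^2 * K):
  A. J·K: ✗ does not match
  B. J: ✗ does not match
  C. J/K: ✓ matches
  D. W/K: ✗ does not match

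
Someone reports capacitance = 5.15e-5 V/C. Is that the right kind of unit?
No

capacitance has SI base units: A^2 * s^4 / (kg * m^2)
V/C does NOT reduce to A^2 * s^4 / (kg * m^2); a valid unit for capacitance would be e.g. F.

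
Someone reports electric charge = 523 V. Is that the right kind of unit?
No

electric charge has SI base units: A * s
V does NOT reduce to A * s; a valid unit for electric charge would be e.g. C.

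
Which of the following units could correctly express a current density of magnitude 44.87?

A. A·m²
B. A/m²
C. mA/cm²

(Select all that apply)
B, C

current density has SI base units: A / m^2

Checking each option against A / m^2:
  A. A·m²: ✗ does not match
  B. A/m²: ✓ matches
  C. mA/cm²: ✓ matches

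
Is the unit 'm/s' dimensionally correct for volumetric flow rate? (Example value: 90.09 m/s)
No

volumetric flow rate has SI base units: m^3 / s
m/s does NOT reduce to m^3 / s; a valid unit for volumetric flow rate would be e.g. m³/s.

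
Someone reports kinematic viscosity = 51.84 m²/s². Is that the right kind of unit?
No

kinematic viscosity has SI base units: m^2 / s
m²/s² does NOT reduce to m^2 / s; a valid unit for kinematic viscosity would be e.g. m²/s.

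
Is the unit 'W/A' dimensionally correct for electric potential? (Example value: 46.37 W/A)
Yes

electric potential has SI base units: kg * m^2 / (A * s^3)
W/A reduces to the same SI base units, so it is a valid unit for electric potential.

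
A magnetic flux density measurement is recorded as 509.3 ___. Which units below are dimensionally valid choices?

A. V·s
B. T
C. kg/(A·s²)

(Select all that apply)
B, C

magnetic flux density has SI base units: kg / (A * s^2)

Checking each option against kg / (A * s^2):
  A. V·s: ✗ does not match
  B. T: ✓ matches
  C. kg/(A·s²): ✓ matches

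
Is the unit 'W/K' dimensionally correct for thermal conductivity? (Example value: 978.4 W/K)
No

thermal conductivity has SI base units: kg * m / (s^3 * K)
W/K does NOT reduce to kg * m / (s^3 * K); a valid unit for thermal conductivity would be e.g. W/(m·K).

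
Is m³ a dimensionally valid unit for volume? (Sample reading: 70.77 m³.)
Yes

volume has SI base units: m^3
m³ reduces to the same SI base units, so it is a valid unit for volume.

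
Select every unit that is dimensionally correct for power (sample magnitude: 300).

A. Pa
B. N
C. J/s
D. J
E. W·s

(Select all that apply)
C

power has SI base units: kg * m^2 / s^3

Checking each option against kg * m^2 / s^3:
  A. Pa: ✗ does not match
  B. N: ✗ does not match
  C. J/s: ✓ matches
  D. J: ✗ does not match
  E. W·s: ✗ does not match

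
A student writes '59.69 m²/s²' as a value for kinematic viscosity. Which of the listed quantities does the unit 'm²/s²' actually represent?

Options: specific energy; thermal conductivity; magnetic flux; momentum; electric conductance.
specific energy

kinematic viscosity should have units dimensionally equivalent to m^2 / s (e.g. m²/s).
The given unit 'm²/s²' reduces to m^2 / s^2. Of the listed options, that is the dimensionality of specific energy.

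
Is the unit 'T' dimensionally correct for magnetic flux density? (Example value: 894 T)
Yes

magnetic flux density has SI base units: kg / (A * s^2)
T reduces to the same SI base units, so it is a valid unit for magnetic flux density.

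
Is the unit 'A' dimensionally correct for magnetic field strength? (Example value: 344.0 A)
No

magnetic field strength has SI base units: A / m
A does NOT reduce to A / m; a valid unit for magnetic field strength would be e.g. A/m.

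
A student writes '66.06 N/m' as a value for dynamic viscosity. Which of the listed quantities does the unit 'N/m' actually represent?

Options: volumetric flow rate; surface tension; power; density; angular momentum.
surface tension

dynamic viscosity should have units dimensionally equivalent to kg / (m * s) (e.g. Pa·s).
The given unit 'N/m' reduces to kg / s^2. Of the listed options, that is the dimensionality of surface tension.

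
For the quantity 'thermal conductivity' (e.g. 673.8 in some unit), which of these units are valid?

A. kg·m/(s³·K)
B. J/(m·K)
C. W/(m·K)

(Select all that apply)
A, C

thermal conductivity has SI base units: kg * m / (s^3 * K)

Checking each option against kg * m / (s^3 * K):
  A. kg·m/(s³·K): ✓ matches
  B. J/(m·K): ✗ does not match
  C. W/(m·K): ✓ matches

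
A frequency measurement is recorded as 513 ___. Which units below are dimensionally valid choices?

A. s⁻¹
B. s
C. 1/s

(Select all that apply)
A, C

frequency has SI base units: 1 / s

Checking each option against 1 / s:
  A. s⁻¹: ✓ matches
  B. s: ✗ does not match
  C. 1/s: ✓ matches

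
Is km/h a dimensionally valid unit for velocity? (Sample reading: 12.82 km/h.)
Yes

velocity has SI base units: m / s
km/h reduces to the same SI base units, so it is a valid unit for velocity.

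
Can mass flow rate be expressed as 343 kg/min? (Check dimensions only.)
Yes

mass flow rate has SI base units: kg / s
kg/min reduces to the same SI base units, so it is a valid unit for mass flow rate.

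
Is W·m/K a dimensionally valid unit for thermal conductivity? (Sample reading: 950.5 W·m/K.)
No

thermal conductivity has SI base units: kg * m / (s^3 * K)
W·m/K does NOT reduce to kg * m / (s^3 * K); a valid unit for thermal conductivity would be e.g. W/(m·K).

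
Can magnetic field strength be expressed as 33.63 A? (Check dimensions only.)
No

magnetic field strength has SI base units: A / m
A does NOT reduce to A / m; a valid unit for magnetic field strength would be e.g. A/m.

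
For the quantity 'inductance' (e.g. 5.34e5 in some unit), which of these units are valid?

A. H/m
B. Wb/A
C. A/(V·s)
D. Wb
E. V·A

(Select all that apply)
B

inductance has SI base units: kg * m^2 / (A^2 * s^2)

Checking each option against kg * m^2 / (A^2 * s^2):
  A. H/m: ✗ does not match
  B. Wb/A: ✓ matches
  C. A/(V·s): ✗ does not match
  D. Wb: ✗ does not match
  E. V·A: ✗ does not match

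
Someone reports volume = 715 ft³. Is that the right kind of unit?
Yes

volume has SI base units: m^3
ft³ reduces to the same SI base units, so it is a valid unit for volume.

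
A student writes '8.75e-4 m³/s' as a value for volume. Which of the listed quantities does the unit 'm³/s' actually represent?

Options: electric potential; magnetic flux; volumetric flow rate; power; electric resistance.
volumetric flow rate

volume should have units dimensionally equivalent to m^3 (e.g. m³).
The given unit 'm³/s' reduces to m^3 / s. Of the listed options, that is the dimensionality of volumetric flow rate.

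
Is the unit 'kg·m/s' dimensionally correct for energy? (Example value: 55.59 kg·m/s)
No

energy has SI base units: kg * m^2 / s^2
kg·m/s does NOT reduce to kg * m^2 / s^2; a valid unit for energy would be e.g. J.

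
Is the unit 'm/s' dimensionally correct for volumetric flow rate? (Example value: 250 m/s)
No

volumetric flow rate has SI base units: m^3 / s
m/s does NOT reduce to m^3 / s; a valid unit for volumetric flow rate would be e.g. m³/s.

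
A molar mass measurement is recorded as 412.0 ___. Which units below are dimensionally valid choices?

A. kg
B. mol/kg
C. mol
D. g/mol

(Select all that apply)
D

molar mass has SI base units: kg / mol

Checking each option against kg / mol:
  A. kg: ✗ does not match
  B. mol/kg: ✗ does not match
  C. mol: ✗ does not match
  D. g/mol: ✓ matches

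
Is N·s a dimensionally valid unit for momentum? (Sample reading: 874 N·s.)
Yes

momentum has SI base units: kg * m / s
N·s reduces to the same SI base units, so it is a valid unit for momentum.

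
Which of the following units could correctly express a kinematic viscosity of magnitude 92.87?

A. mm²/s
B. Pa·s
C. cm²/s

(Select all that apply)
A, C

kinematic viscosity has SI base units: m^2 / s

Checking each option against m^2 / s:
  A. mm²/s: ✓ matches
  B. Pa·s: ✗ does not match
  C. cm²/s: ✓ matches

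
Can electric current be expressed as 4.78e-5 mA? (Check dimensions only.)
Yes

electric current has SI base units: A
mA reduces to the same SI base units, so it is a valid unit for electric current.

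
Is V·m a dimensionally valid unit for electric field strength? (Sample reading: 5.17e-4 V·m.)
No

electric field strength has SI base units: kg * m / (A * s^3)
V·m does NOT reduce to kg * m / (A * s^3); a valid unit for electric field strength would be e.g. V/m.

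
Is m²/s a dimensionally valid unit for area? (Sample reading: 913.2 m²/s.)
No

area has SI base units: m^2
m²/s does NOT reduce to m^2; a valid unit for area would be e.g. m².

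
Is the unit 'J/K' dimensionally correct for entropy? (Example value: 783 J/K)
Yes

entropy has SI base units: kg * m^2 / (s^2 * K)
J/K reduces to the same SI base units, so it is a valid unit for entropy.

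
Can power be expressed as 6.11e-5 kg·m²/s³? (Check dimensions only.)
Yes

power has SI base units: kg * m^2 / s^3
kg·m²/s³ reduces to the same SI base units, so it is a valid unit for power.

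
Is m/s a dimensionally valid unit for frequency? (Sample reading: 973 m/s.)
No

frequency has SI base units: 1 / s
m/s does NOT reduce to 1 / s; a valid unit for frequency would be e.g. Hz.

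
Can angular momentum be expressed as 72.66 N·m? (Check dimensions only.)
No

angular momentum has SI base units: kg * m^2 / s
N·m does NOT reduce to kg * m^2 / s; a valid unit for angular momentum would be e.g. kg·m²/s.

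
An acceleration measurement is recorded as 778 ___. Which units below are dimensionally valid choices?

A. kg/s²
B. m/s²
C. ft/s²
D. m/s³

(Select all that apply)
B, C

acceleration has SI base units: m / s^2

Checking each option against m / s^2:
  A. kg/s²: ✗ does not match
  B. m/s²: ✓ matches
  C. ft/s²: ✓ matches
  D. m/s³: ✗ does not match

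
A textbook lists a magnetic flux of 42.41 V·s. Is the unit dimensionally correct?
Yes

magnetic flux has SI base units: kg * m^2 / (A * s^2)
V·s reduces to the same SI base units, so it is a valid unit for magnetic flux.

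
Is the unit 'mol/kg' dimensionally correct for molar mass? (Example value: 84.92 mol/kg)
No

molar mass has SI base units: kg / mol
mol/kg does NOT reduce to kg / mol; a valid unit for molar mass would be e.g. kg/mol.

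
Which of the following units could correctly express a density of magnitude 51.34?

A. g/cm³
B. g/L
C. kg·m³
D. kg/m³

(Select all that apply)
A, B, D

density has SI base units: kg / m^3

Checking each option against kg / m^3:
  A. g/cm³: ✓ matches
  B. g/L: ✓ matches
  C. kg·m³: ✗ does not match
  D. kg/m³: ✓ matches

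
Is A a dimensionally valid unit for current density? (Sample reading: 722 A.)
No

current density has SI base units: A / m^2
A does NOT reduce to A / m^2; a valid unit for current density would be e.g. A/m².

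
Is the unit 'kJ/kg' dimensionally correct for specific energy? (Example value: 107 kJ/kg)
Yes

specific energy has SI base units: m^2 / s^2
kJ/kg reduces to the same SI base units, so it is a valid unit for specific energy.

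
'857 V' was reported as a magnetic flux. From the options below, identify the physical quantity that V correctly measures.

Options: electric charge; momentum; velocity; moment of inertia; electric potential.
electric potential

magnetic flux should have units dimensionally equivalent to kg * m^2 / (A * s^2) (e.g. Wb).
The given unit 'V' reduces to kg * m^2 / (A * s^3). Of the listed options, that is the dimensionality of electric potential.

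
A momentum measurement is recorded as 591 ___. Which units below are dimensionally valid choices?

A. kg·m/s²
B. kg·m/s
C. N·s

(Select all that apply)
B, C

momentum has SI base units: kg * m / s

Checking each option against kg * m / s:
  A. kg·m/s²: ✗ does not match
  B. kg·m/s: ✓ matches
  C. N·s: ✓ matches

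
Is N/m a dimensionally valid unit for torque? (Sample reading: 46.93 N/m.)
No

torque has SI base units: kg * m^2 / s^2
N/m does NOT reduce to kg * m^2 / s^2; a valid unit for torque would be e.g. N·m.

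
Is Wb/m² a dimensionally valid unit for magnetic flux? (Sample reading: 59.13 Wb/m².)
No

magnetic flux has SI base units: kg * m^2 / (A * s^2)
Wb/m² does NOT reduce to kg * m^2 / (A * s^2); a valid unit for magnetic flux would be e.g. Wb.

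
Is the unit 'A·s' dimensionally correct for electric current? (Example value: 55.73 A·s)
No

electric current has SI base units: A
A·s does NOT reduce to A; a valid unit for electric current would be e.g. A.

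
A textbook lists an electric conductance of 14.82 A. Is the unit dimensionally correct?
No

electric conductance has SI base units: A^2 * s^3 / (kg * m^2)
A does NOT reduce to A^2 * s^3 / (kg * m^2); a valid unit for electric conductance would be e.g. S.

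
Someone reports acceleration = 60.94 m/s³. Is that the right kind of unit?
No

acceleration has SI base units: m / s^2
m/s³ does NOT reduce to m / s^2; a valid unit for acceleration would be e.g. m/s².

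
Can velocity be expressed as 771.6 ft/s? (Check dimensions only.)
Yes

velocity has SI base units: m / s
ft/s reduces to the same SI base units, so it is a valid unit for velocity.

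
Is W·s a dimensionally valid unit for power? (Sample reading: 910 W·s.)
No

power has SI base units: kg * m^2 / s^3
W·s does NOT reduce to kg * m^2 / s^3; a valid unit for power would be e.g. W.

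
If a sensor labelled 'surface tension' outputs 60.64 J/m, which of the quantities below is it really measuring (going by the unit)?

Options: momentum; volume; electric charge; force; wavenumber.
force

surface tension should have units dimensionally equivalent to kg / s^2 (e.g. N/m).
The given unit 'J/m' reduces to kg * m / s^2. Of the listed options, that is the dimensionality of force.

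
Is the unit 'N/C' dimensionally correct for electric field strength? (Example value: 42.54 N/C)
Yes

electric field strength has SI base units: kg * m / (A * s^3)
N/C reduces to the same SI base units, so it is a valid unit for electric field strength.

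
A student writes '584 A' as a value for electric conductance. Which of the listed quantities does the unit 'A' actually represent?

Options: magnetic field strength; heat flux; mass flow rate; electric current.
electric current

electric conductance should have units dimensionally equivalent to A^2 * s^3 / (kg * m^2) (e.g. S).
The given unit 'A' reduces to A. Of the listed options, that is the dimensionality of electric current.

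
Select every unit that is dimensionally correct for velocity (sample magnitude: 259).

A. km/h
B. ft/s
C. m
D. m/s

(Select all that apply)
A, B, D

velocity has SI base units: m / s

Checking each option against m / s:
  A. km/h: ✓ matches
  B. ft/s: ✓ matches
  C. m: ✗ does not match
  D. m/s: ✓ matches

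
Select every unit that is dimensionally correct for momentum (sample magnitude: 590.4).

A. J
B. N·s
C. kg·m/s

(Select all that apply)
B, C

momentum has SI base units: kg * m / s

Checking each option against kg * m / s:
  A. J: ✗ does not match
  B. N·s: ✓ matches
  C. kg·m/s: ✓ matches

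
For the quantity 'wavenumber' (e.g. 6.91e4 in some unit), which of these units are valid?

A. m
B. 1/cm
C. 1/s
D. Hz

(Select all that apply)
B

wavenumber has SI base units: 1 / m

Checking each option against 1 / m:
  A. m: ✗ does not match
  B. 1/cm: ✓ matches
  C. 1/s: ✗ does not match
  D. Hz: ✗ does not match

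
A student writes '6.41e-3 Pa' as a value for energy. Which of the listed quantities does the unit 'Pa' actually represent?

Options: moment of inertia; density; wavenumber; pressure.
pressure

energy should have units dimensionally equivalent to kg * m^2 / s^2 (e.g. J).
The given unit 'Pa' reduces to kg / (m * s^2). Of the listed options, that is the dimensionality of pressure.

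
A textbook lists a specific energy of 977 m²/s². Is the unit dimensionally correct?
Yes

specific energy has SI base units: m^2 / s^2
m²/s² reduces to the same SI base units, so it is a valid unit for specific energy.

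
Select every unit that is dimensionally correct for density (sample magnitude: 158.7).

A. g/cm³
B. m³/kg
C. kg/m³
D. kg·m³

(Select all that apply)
A, C

density has SI base units: kg / m^3

Checking each option against kg / m^3:
  A. g/cm³: ✓ matches
  B. m³/kg: ✗ does not match
  C. kg/m³: ✓ matches
  D. kg·m³: ✗ does not match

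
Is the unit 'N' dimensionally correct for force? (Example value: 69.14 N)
Yes

force has SI base units: kg * m / s^2
N reduces to the same SI base units, so it is a valid unit for force.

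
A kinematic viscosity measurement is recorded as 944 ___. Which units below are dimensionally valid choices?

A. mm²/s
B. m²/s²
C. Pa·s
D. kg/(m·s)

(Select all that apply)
A

kinematic viscosity has SI base units: m^2 / s

Checking each option against m^2 / s:
  A. mm²/s: ✓ matches
  B. m²/s²: ✗ does not match
  C. Pa·s: ✗ does not match
  D. kg/(m·s): ✗ does not match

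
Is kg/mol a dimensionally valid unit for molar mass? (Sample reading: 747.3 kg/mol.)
Yes

molar mass has SI base units: kg / mol
kg/mol reduces to the same SI base units, so it is a valid unit for molar mass.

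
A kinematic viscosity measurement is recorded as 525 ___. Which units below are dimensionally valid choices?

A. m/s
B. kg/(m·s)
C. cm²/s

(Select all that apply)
C

kinematic viscosity has SI base units: m^2 / s

Checking each option against m^2 / s:
  A. m/s: ✗ does not match
  B. kg/(m·s): ✗ does not match
  C. cm²/s: ✓ matches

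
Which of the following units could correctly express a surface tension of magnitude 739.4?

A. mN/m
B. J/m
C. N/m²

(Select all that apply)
A

surface tension has SI base units: kg / s^2

Checking each option against kg / s^2:
  A. mN/m: ✓ matches
  B. J/m: ✗ does not match
  C. N/m²: ✗ does not match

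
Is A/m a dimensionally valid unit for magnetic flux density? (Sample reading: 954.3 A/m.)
No

magnetic flux density has SI base units: kg / (A * s^2)
A/m does NOT reduce to kg / (A * s^2); a valid unit for magnetic flux density would be e.g. T.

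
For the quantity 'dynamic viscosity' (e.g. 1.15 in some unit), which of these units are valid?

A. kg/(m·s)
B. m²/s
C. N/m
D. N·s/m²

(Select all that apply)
A, D

dynamic viscosity has SI base units: kg / (m * s)

Checking each option against kg / (m * s):
  A. kg/(m·s): ✓ matches
  B. m²/s: ✗ does not match
  C. N/m: ✗ does not match
  D. N·s/m²: ✓ matches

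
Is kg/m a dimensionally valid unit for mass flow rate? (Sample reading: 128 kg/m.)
No

mass flow rate has SI base units: kg / s
kg/m does NOT reduce to kg / s; a valid unit for mass flow rate would be e.g. kg/s.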